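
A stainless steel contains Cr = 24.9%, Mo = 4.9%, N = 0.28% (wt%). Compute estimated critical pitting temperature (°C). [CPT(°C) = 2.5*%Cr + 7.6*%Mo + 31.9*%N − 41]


Apply the ASTM G48 empirical CPT estimate: CPT(°C) = 2.5*%Cr + 7.6*%Mo + 31.9*%N − 41
2.5*24.9 = 62.25; 7.6*4.9 = 37.24; 31.9*0.28 = 8.932
CPT = 62.25 + 37.24 + 8.932 − 41 = 67.422 °C
Rounded to 0.1 °C: CPT ≈ 67.4 °C

67.4 °C


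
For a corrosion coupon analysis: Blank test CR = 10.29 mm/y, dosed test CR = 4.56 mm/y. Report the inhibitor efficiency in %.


Apply the inhibitor-efficiency definition: IE = (CR_blank − CR_inh)/CR_blank × 100
IE = (10.29 − 4.56) / 10.29 × 100
IE = 5.73 / 10.29 × 100 = 55.7 %

55.7 %


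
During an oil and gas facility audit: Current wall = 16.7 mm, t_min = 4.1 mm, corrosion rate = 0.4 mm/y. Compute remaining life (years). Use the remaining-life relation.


Apply the remaining-life relation: RL = (t_current − t_min) / CR
RL = (16.7 − 4.1) / 0.4 = 12.6 / 0.4 = 31.5 years

31.5 years


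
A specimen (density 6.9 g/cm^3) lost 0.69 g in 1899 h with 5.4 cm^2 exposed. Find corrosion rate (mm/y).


Apply the mm/y weight-loss relation: CR = 87600 * W / (D * A * T)
Numerator: 87600 * 0.69 = 60444.0
Denominator: 6.9 * 5.4 * 1899 = 70756.74
CR = 60444.0 / 70756.74 = 0.8543 mm/y

0.8543 mm/y


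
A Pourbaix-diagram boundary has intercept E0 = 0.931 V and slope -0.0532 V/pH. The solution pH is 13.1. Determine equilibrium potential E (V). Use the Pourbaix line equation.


Apply the Pourbaix line equation: E = E0 + slope*pH
E = 0.931 + (-0.0532)*13.1 = 0.931 + (-0.69692) = 0.23408 V
Rounded to 4 decimal places: E = 0.2341 V

0.2341 V


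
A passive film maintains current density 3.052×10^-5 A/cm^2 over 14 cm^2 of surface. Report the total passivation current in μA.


I = i_pass * A, then convert A → μA (×10^6)
I = 3.052×10^-5 * 14 * 10^6 = 427.28 μA

427.28 μA


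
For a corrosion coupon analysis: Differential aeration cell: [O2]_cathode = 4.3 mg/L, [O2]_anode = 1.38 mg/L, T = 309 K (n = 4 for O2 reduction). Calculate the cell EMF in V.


Apply the Nernst concentration-cell relation: E = (RT/nF)*ln(C_cathode/C_anode)
RT/nF = 8.314*309/(4*96485) = 0.00665654 V
ln(4.3/1.38) = 1.13653
E = 0.00665654 * 1.13653 = 0.00757 V

0.00757 V


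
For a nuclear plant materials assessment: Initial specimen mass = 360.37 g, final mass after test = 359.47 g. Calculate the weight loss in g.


Weight loss = initial − final
WL = 360.37 − 359.47 = 0.9 g

0.9 g


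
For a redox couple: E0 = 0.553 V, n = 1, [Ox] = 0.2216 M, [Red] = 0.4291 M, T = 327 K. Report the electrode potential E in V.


Apply the Nernst equation: E = E0 + (RT/nF)*ln([Ox]/[Red])
Step 1: RT/nF = 8.314*327/(1*96485) = 0.02817721 V
Step 2: [Ox]/[Red] = 0.2216/0.4291 = 0.51643
Step 3: ln(0.51643) = -0.660816
Step 4: correction = 0.02817721 * -0.660816 = -0.0186 V
E = 0.553 + -0.0186 = 0.5344 V

0.5344 V


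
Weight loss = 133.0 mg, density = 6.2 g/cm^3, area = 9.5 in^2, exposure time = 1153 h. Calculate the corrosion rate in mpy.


Apply the mpy weight-loss relation: CR = 534 * W / (D * A * T)
Numerator: 534 * 133.0 = 71022.0
Denominator: 6.2 * 9.5 * 1153 = 67911.7
CR = 71022.0 / 67911.7 = 1.0458 mpy

1.0458 mpy


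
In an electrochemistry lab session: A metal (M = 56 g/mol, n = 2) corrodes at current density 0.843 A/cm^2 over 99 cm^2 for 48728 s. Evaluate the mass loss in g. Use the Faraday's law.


Apply Faraday's law: m = i*A*t*M / (n*F)
Total charge passed Q = i*A*t = 0.843*99*48728 = 4066692.696 C
m = Q*M/(n*F) = 4066692.696*56/(2*96485) = 1180.15645 g

1180.15645 g


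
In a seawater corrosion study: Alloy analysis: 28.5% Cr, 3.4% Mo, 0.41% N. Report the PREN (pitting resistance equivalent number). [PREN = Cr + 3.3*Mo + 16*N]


Apply the PREN formula: PREN = Cr + 3.3*Mo + 16*N
PREN = 28.5 + 3.3*3.4 + 16*0.41
PREN = 28.5 + 11.22 + 6.56 = 46.28

46.28


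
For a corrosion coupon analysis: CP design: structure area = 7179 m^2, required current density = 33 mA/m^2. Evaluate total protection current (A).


I = area * current density, then convert mA → A (÷1000)
I = 7179 * 33 / 1000 = 236.91 A

236.91 A


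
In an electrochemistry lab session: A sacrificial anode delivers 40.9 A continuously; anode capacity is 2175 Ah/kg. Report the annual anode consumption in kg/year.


Annual consumption = current * hours per year / capacity
Rate = 40.9 * 8760 / 2175 = 164.7 kg/year

164.7 kg/year


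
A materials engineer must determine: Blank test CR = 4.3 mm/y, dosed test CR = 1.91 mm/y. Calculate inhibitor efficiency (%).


Apply the inhibitor-efficiency definition: IE = (CR_blank − CR_inh)/CR_blank × 100
IE = (4.3 − 1.91) / 4.3 × 100
IE = 2.39 / 4.3 × 100 = 55.6 %

55.6 %


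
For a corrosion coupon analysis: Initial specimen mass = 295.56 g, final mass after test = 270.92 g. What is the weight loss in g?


Weight loss = initial − final
WL = 295.56 − 270.92 = 24.64 g

24.64 g


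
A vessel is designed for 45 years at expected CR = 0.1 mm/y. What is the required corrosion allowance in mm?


Corrosion allowance = CR × design life
CA = 0.1 * 45 = 4.5 mm

4.5 mm


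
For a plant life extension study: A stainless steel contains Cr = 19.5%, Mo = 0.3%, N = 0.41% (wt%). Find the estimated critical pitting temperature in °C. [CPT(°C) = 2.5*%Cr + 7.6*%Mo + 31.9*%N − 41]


Apply the ASTM G48 empirical CPT estimate: CPT(°C) = 2.5*%Cr + 7.6*%Mo + 31.9*%N − 41
2.5*19.5 = 48.75; 7.6*0.3 = 2.28; 31.9*0.41 = 13.079
CPT = 48.75 + 2.28 + 13.079 − 41 = 23.109 °C
Rounded to 0.1 °C: CPT ≈ 23.1 °C

23.1 °C


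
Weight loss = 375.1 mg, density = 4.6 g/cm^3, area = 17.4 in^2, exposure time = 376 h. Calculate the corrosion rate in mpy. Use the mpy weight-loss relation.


Apply the mpy weight-loss relation: CR = 534 * W / (D * A * T)
Numerator: 534 * 375.1 = 200303.4
Denominator: 4.6 * 17.4 * 376 = 30095.04
CR = 200303.4 / 30095.04 = 6.65569 mpy

6.65569 mpy


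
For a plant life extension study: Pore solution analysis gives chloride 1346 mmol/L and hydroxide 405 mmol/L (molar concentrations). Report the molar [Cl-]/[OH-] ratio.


Threshold parameter = [Cl-] / [OH-] (molar basis; both in mmol/L, so units cancel)
Ratio = 1346 / 405 = 3.32

3.32


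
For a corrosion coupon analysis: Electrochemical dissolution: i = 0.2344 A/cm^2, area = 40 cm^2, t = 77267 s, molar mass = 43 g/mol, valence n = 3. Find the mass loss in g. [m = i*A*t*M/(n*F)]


Apply Faraday's law: m = i*A*t*M / (n*F)
Total charge passed Q = i*A*t = 0.2344*40*77267 = 724455.392 C
m = Q*M/(n*F) = 724455.392*43/(3*96485) = 107.622 g

107.622 g


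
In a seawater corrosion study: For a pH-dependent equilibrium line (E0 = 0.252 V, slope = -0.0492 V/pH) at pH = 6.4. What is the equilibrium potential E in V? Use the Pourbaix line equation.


Apply the Pourbaix line equation: E = E0 + slope*pH
E = 0.252 + (-0.0492)*6.4 = 0.252 + (-0.31488) = -0.06288 V
Rounded to 3 decimal places: E = -0.063 V

-0.063 V


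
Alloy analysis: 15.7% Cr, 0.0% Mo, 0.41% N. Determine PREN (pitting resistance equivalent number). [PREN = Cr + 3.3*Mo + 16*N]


Apply the PREN formula: PREN = Cr + 3.3*Mo + 16*N
PREN = 15.7 + 3.3*0.0 + 16*0.41
PREN = 15.7 + 0.0 + 6.56 = 22.26

22.26


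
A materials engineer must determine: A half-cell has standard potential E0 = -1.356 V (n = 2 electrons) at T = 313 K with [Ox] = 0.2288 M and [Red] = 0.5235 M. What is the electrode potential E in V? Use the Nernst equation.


Apply the Nernst equation: E = E0 + (RT/nF)*ln([Ox]/[Red])
Step 1: RT/nF = 8.314*313/(2*96485) = 0.01348542 V
Step 2: [Ox]/[Red] = 0.2288/0.5235 = 0.437058
Step 3: ln(0.437058) = -0.827689
Step 4: correction = 0.01348542 * -0.827689 = -0.0112 V
E = -1.356 + -0.0112 = -1.3672 V

-1.3672 V


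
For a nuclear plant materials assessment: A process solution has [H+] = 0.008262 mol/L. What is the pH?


pH = −log10[H+]
pH = −log10(0.008262) = 2.08

2.08


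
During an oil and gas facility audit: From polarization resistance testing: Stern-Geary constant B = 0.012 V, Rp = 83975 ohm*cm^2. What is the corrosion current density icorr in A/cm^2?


Apply the Stern-Geary relation: icorr = B / Rp
icorr = 0.012 / 83975 = 1.429×10^-7 A/cm^2

1.429×10^-7 A/cm^2


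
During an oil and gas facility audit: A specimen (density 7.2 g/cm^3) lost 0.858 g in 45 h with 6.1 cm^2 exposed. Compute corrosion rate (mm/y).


Apply the mm/y weight-loss relation: CR = 87600 * W / (D * A * T)
Numerator: 87600 * 0.858 = 75160.8
Denominator: 7.2 * 6.1 * 45 = 1976.4
CR = 75160.8 / 1976.4 = 38.0291 mm/y

38.0291 mm/y


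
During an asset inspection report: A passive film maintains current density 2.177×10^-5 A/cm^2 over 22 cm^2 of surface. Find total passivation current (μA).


I = i_pass * A, then convert A → μA (×10^6)
I = 2.177×10^-5 * 22 * 10^6 = 478.94 μA

478.94 μA


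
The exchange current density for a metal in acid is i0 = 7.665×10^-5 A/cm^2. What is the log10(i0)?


i0 = 7.665×10^-5 A/cm^2
log10(i0) = -4.115

-4.115


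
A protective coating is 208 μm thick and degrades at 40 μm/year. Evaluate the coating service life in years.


Service life = thickness / degradation rate
Life = 208 / 40 = 5.2 years

5.2 years


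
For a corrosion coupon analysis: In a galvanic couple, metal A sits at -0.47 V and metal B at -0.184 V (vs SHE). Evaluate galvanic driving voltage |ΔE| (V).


Driving voltage is the absolute potential difference.
|ΔE| = |-0.47 − (-0.184)| = 0.286 V

0.286 V


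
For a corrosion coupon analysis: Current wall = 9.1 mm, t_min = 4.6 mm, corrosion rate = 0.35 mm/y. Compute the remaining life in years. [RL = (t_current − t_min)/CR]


Apply the remaining-life relation: RL = (t_current − t_min) / CR
RL = (9.1 − 4.6) / 0.35 = 4.5 / 0.35 = 12.9 years

12.9 years


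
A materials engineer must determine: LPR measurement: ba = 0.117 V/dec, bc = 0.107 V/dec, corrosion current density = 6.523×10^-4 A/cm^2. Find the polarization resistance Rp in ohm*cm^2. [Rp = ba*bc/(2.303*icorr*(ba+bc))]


Apply the Stern-Geary equation: Rp = ba*bc / (2.303*icorr*(ba+bc))
ba*bc = 0.117*0.107 = 0.012519
ba+bc = 0.224; 2.303*icorr*(ba+bc) = 2.303*6.523×10^-4*0.224 = 3.3650331×10^-4
Rp = 0.012519 / 3.3650331×10^-4 = 37.2 ohm*cm^2

37.2 ohm*cm^2


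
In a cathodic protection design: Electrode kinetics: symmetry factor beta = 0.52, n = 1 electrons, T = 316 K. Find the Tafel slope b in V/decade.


Apply the Tafel slope relation: b = 2.303*R*T/(beta*n*F)
Numerator: 2.303 * 8.314 * 316 = 6050.5
Denominator: 0.52 * 1 * 96485 = 50172.2
b = 6050.5 / 50172.2 = 0.121 V/decade

0.121 V/decade


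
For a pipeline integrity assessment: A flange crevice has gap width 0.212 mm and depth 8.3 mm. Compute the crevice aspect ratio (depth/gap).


Aspect ratio = depth / gap
Ratio = 8.3 / 0.212 = 39.2

39.2


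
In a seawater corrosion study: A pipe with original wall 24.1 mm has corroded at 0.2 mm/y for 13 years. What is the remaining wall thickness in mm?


Remaining wall = original − CR × time
t = 24.1 − 0.2*13 = 24.1 − 2.6 = 21.5 mm

21.5 mm


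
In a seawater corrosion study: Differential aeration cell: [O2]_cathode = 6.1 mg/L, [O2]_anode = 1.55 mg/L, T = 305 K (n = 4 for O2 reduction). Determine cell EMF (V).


Apply the Nernst concentration-cell relation: E = (RT/nF)*ln(C_cathode/C_anode)
RT/nF = 8.314*305/(4*96485) = 0.00657037 V
ln(6.1/1.55) = 1.37003
E = 0.00657037 * 1.37003 = 0.009 V

0.009 V


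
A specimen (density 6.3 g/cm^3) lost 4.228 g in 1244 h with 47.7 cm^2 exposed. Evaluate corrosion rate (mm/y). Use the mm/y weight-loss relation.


Apply the mm/y weight-loss relation: CR = 87600 * W / (D * A * T)
Numerator: 87600 * 4.228 = 370372.8
Denominator: 6.3 * 47.7 * 1244 = 373834.44
CR = 370372.8 / 373834.44 = 0.99074 mm/y

0.99074 mm/y


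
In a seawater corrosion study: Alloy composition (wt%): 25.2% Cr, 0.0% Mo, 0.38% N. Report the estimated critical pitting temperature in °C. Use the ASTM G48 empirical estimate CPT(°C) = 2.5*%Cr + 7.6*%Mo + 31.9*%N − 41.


Apply the ASTM G48 empirical CPT estimate: CPT(°C) = 2.5*%Cr + 7.6*%Mo + 31.9*%N − 41
2.5*25.2 = 63; 7.6*0.0 = 0; 31.9*0.38 = 12.122
CPT = 63 + 0 + 12.122 − 41 = 34.122 °C
Rounded to 0.1 °C: CPT ≈ 34.1 °C

34.1 °C


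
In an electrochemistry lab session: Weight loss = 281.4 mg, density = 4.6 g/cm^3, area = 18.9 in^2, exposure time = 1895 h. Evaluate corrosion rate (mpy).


Apply the mpy weight-loss relation: CR = 534 * W / (D * A * T)
Numerator: 534 * 281.4 = 150267.6
Denominator: 4.6 * 18.9 * 1895 = 164751.3
CR = 150267.6 / 164751.3 = 0.912 mpy

0.912 mpy


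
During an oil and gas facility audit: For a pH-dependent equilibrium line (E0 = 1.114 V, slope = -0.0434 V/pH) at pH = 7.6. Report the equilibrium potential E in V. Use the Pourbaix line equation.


Apply the Pourbaix line equation: E = E0 + slope*pH
E = 1.114 + (-0.0434)*7.6 = 1.114 + (-0.32984) = 0.78416 V
Rounded to 4 decimal places: E = 0.7842 V

0.7842 V


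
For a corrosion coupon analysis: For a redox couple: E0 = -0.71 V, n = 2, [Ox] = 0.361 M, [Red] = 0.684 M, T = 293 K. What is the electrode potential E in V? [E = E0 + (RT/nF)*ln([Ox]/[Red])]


Apply the Nernst equation: E = E0 + (RT/nF)*ln([Ox]/[Red])
Step 1: RT/nF = 8.314*293/(2*96485) = 0.01262373 V
Step 2: [Ox]/[Red] = 0.361/0.684 = 0.527778
Step 3: ln(0.527778) = -0.63908
Step 4: correction = 0.01262373 * -0.63908 = -0.0081 V
E = -0.71 + -0.0081 = -0.7181 V

-0.7181 V


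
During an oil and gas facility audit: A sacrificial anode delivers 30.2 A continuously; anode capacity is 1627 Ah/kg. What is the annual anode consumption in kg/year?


Annual consumption = current * hours per year / capacity
Rate = 30.2 * 8760 / 1627 = 162.6 kg/year

162.6 kg/year


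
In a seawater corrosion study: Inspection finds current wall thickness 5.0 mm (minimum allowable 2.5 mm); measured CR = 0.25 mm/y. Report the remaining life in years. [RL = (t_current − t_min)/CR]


Apply the remaining-life relation: RL = (t_current − t_min) / CR
RL = (5.0 − 2.5) / 0.25 = 2.5 / 0.25 = 10.0 years

10.0 years


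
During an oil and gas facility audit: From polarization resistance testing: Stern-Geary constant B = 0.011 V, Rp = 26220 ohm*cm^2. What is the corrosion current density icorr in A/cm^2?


Apply the Stern-Geary relation: icorr = B / Rp
icorr = 0.011 / 26220 = 4.195×10^-7 A/cm^2

4.195×10^-7 A/cm^2


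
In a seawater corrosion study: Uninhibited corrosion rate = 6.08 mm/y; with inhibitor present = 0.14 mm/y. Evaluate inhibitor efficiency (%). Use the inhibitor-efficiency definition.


Apply the inhibitor-efficiency definition: IE = (CR_blank − CR_inh)/CR_blank × 100
IE = (6.08 − 0.14) / 6.08 × 100
IE = 5.94 / 6.08 × 100 = 97.7 %

97.7 %


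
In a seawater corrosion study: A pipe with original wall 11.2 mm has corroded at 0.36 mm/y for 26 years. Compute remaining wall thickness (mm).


Remaining wall = original − CR × time
t = 11.2 − 0.36*26 = 11.2 − 9.36 = 1.84 mm

1.84 mm


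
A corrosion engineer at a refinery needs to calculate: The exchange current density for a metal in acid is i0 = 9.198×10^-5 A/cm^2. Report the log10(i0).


i0 = 9.198×10^-5 A/cm^2
log10(i0) = -4.036

-4.036


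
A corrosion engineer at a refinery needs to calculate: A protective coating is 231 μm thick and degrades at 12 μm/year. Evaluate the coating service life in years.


Service life = thickness / degradation rate
Life = 231 / 12 = 19.3 years

19.3 years


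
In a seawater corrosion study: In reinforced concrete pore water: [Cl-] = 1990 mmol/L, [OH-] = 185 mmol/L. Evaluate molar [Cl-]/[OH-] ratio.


Threshold parameter = [Cl-] / [OH-] (molar basis; both in mmol/L, so units cancel)
Ratio = 1990 / 185 = 10.76

10.76


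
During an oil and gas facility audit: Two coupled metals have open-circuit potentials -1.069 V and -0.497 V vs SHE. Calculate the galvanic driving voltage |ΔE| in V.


Driving voltage is the absolute potential difference.
|ΔE| = |-1.069 − (-0.497)| = 0.572 V

0.572 V


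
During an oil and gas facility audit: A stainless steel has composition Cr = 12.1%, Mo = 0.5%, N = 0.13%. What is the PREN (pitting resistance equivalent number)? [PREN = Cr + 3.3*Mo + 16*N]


Apply the PREN formula: PREN = Cr + 3.3*Mo + 16*N
PREN = 12.1 + 3.3*0.5 + 16*0.13
PREN = 12.1 + 1.65 + 2.08 = 15.83

15.83


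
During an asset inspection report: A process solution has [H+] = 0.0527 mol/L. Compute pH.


pH = −log10[H+]
pH = −log10(0.0527) = 1.28

1.28


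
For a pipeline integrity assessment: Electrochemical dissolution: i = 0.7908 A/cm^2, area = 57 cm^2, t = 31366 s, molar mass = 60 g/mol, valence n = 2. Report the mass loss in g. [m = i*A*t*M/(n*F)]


Apply Faraday's law: m = i*A*t*M / (n*F)
Total charge passed Q = i*A*t = 0.7908*57*31366 = 1413841.2696 C
m = Q*M/(n*F) = 1413841.2696*60/(2*96485) = 439.6045 g

439.6045 g


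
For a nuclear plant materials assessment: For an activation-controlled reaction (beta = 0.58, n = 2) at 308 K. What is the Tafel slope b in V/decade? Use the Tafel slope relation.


Apply the Tafel slope relation: b = 2.303*R*T/(beta*n*F)
Numerator: 2.303 * 8.314 * 308 = 5897.32
Denominator: 0.58 * 2 * 96485 = 111922.6
b = 5897.32 / 111922.6 = 0.0527 V/decade

0.0527 V/decade


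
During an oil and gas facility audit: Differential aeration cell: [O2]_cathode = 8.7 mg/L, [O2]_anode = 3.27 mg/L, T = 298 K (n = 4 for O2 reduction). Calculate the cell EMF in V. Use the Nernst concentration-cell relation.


Apply the Nernst concentration-cell relation: E = (RT/nF)*ln(C_cathode/C_anode)
RT/nF = 8.314*298/(4*96485) = 0.00641958 V
ln(8.7/3.27) = 0.97853
E = 0.00641958 * 0.97853 = 0.00628 V

0.00628 V


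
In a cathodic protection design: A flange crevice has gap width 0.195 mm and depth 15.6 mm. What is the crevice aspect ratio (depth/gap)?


Aspect ratio = depth / gap
Ratio = 15.6 / 0.195 = 80.0

80.0


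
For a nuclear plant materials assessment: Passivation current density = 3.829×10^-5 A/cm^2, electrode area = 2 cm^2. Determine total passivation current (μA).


I = i_pass * A, then convert A → μA (×10^6)
I = 3.829×10^-5 * 2 * 10^6 = 76.58 μA

76.58 μA


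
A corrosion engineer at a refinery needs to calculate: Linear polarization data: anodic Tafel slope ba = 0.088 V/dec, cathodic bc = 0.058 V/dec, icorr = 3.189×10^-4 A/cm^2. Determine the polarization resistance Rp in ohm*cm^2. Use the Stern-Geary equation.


Apply the Stern-Geary equation: Rp = ba*bc / (2.303*icorr*(ba+bc))
ba*bc = 0.088*0.058 = 0.005104
ba+bc = 0.146; 2.303*icorr*(ba+bc) = 2.303*3.189×10^-4*0.146 = 1.072263×10^-4
Rp = 0.005104 / 1.072263×10^-4 = 47.6 ohm*cm^2

47.6 ohm*cm^2


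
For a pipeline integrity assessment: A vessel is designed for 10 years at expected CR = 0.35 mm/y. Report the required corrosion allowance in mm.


Corrosion allowance = CR × design life
CA = 0.35 * 10 = 3.5 mm

3.5 mm


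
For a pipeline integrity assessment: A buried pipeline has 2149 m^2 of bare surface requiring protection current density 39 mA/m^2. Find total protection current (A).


I = area * current density, then convert mA → A (÷1000)
I = 2149 * 39 / 1000 = 83.81 A

83.81 A


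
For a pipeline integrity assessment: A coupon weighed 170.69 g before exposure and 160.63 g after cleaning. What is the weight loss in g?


Weight loss = initial − final
WL = 170.69 − 160.63 = 10.06 g

10.06 g


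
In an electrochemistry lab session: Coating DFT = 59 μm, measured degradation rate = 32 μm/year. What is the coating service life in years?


Service life = thickness / degradation rate
Life = 59 / 32 = 1.8 years

1.8 years


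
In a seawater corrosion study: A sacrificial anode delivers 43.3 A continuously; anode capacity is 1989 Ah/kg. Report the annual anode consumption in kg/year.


Annual consumption = current * hours per year / capacity
Rate = 43.3 * 8760 / 1989 = 190.7 kg/year

190.7 kg/year


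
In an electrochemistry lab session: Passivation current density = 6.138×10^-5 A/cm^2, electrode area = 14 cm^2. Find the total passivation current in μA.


I = i_pass * A, then convert A → μA (×10^6)
I = 6.138×10^-5 * 14 * 10^6 = 859.32 μA

859.32 μA


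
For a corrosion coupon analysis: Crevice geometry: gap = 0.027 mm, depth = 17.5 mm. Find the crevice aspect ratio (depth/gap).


Aspect ratio = depth / gap
Ratio = 17.5 / 0.027 = 648.1

648.1


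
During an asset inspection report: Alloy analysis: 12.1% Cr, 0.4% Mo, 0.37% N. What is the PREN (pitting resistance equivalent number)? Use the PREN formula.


Apply the PREN formula: PREN = Cr + 3.3*Mo + 16*N
PREN = 12.1 + 3.3*0.4 + 16*0.37
PREN = 12.1 + 1.32 + 5.92 = 19.34

19.34


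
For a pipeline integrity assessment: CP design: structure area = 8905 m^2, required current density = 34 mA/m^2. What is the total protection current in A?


I = area * current density, then convert mA → A (÷1000)
I = 8905 * 34 / 1000 = 302.77 A

302.77 A


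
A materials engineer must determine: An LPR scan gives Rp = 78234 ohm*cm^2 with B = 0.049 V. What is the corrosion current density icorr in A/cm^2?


Apply the Stern-Geary relation: icorr = B / Rp
icorr = 0.049 / 78234 = 6.263×10^-7 A/cm^2

6.263×10^-7 A/cm^2


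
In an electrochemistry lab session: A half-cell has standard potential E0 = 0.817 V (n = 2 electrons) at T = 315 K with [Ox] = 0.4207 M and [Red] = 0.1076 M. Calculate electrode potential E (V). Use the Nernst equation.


Apply the Nernst equation: E = E0 + (RT/nF)*ln([Ox]/[Red])
Step 1: RT/nF = 8.314*315/(2*96485) = 0.01357159 V
Step 2: [Ox]/[Red] = 0.4207/0.1076 = 3.909851
Step 3: ln(3.909851) = 1.363499
Step 4: correction = 0.01357159 * 1.363499 = 0.0185 V
E = 0.817 + 0.0185 = 0.8355 V

0.8355 V


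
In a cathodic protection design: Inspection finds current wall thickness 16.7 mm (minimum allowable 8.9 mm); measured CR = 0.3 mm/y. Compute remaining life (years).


Apply the remaining-life relation: RL = (t_current − t_min) / CR
RL = (16.7 − 8.9) / 0.3 = 7.8 / 0.3 = 26.0 years

26.0 years


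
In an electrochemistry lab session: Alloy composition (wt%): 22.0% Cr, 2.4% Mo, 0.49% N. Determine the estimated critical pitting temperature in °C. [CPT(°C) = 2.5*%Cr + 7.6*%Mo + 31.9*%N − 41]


Apply the ASTM G48 empirical CPT estimate: CPT(°C) = 2.5*%Cr + 7.6*%Mo + 31.9*%N − 41
2.5*22.0 = 55; 7.6*2.4 = 18.24; 31.9*0.49 = 15.631
CPT = 55 + 18.24 + 15.631 − 41 = 47.871 °C
Rounded to 0.1 °C: CPT ≈ 47.9 °C

47.9 °C


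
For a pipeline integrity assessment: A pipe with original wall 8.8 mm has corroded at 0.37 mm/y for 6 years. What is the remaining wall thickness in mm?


Remaining wall = original − CR × time
t = 8.8 − 0.37*6 = 8.8 − 2.22 = 6.58 mm

6.58 mm


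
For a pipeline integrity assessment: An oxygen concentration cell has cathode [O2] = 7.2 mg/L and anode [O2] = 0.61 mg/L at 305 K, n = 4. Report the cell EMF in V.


Apply the Nernst concentration-cell relation: E = (RT/nF)*ln(C_cathode/C_anode)
RT/nF = 8.314*305/(4*96485) = 0.00657037 V
ln(7.2/0.61) = 2.46838
E = 0.00657037 * 2.46838 = 0.01622 V

0.01622 V


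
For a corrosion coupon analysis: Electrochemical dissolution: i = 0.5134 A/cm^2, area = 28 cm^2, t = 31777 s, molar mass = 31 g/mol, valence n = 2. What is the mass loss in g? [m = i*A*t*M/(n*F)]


Apply Faraday's law: m = i*A*t*M / (n*F)
Total charge passed Q = i*A*t = 0.5134*28*31777 = 456800.7304 C
m = Q*M/(n*F) = 456800.7304*31/(2*96485) = 73.384 g

73.384 g


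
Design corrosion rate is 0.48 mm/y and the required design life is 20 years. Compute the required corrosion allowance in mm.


Corrosion allowance = CR × design life
CA = 0.48 * 20 = 9.6 mm

9.6 mm


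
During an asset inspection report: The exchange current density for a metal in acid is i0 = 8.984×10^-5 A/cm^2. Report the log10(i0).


i0 = 8.984×10^-5 A/cm^2
log10(i0) = -4.047

-4.047


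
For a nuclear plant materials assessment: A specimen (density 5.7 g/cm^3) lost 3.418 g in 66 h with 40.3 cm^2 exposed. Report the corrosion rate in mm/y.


Apply the mm/y weight-loss relation: CR = 87600 * W / (D * A * T)
Numerator: 87600 * 3.418 = 299416.8
Denominator: 5.7 * 40.3 * 66 = 15160.86
CR = 299416.8 / 15160.86 = 19.7493 mm/y

19.7493 mm/y


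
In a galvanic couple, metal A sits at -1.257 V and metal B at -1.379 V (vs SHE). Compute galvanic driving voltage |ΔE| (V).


Driving voltage is the absolute potential difference.
|ΔE| = |-1.257 − (-1.379)| = 0.122 V

0.122 V


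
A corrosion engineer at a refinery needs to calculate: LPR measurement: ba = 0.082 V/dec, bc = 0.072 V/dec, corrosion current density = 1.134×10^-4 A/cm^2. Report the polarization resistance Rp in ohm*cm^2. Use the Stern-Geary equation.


Apply the Stern-Geary equation: Rp = ba*bc / (2.303*icorr*(ba+bc))
ba*bc = 0.082*0.072 = 0.005904
ba+bc = 0.154; 2.303*icorr*(ba+bc) = 2.303*1.134×10^-4*0.154 = 4.0218671×10^-5
Rp = 0.005904 / 4.0218671×10^-5 = 146.8 ohm*cm^2

146.8 ohm*cm^2


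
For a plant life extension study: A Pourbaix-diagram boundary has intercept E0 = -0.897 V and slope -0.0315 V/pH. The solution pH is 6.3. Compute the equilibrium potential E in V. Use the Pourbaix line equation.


Apply the Pourbaix line equation: E = E0 + slope*pH
E = -0.897 + (-0.0315)*6.3 = -0.897 + (-0.19845) = -1.09545 V
Rounded to 4 decimal places: E = -1.0955 V

-1.0955 V


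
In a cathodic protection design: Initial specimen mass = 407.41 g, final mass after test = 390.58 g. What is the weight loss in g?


Weight loss = initial − final
WL = 407.41 − 390.58 = 16.83 g

16.83 g


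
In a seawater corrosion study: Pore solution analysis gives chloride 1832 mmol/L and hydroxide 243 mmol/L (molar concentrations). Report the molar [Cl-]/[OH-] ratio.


Threshold parameter = [Cl-] / [OH-] (molar basis; both in mmol/L, so units cancel)
Ratio = 1832 / 243 = 7.54

7.54


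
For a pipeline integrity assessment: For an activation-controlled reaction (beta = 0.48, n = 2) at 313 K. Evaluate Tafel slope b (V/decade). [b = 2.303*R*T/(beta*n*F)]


Apply the Tafel slope relation: b = 2.303*R*T/(beta*n*F)
Numerator: 2.303 * 8.314 * 313 = 5993.06
Denominator: 0.48 * 2 * 96485 = 92625.6
b = 5993.06 / 92625.6 = 0.065 V/decade

0.065 V/decade


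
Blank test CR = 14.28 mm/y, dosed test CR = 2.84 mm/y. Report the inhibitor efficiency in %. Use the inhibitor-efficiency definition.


Apply the inhibitor-efficiency definition: IE = (CR_blank − CR_inh)/CR_blank × 100
IE = (14.28 − 2.84) / 14.28 × 100
IE = 11.44 / 14.28 × 100 = 80.1 %

80.1 %


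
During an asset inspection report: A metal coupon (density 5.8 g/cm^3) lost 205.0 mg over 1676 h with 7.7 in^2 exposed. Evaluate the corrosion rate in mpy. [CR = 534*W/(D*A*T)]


Apply the mpy weight-loss relation: CR = 534 * W / (D * A * T)
Numerator: 534 * 205.0 = 109470.0
Denominator: 5.8 * 7.7 * 1676 = 74850.16
CR = 109470.0 / 74850.16 = 1.463 mpy

1.463 mpy


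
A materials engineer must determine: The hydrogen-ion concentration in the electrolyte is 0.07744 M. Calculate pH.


pH = −log10[H+]
pH = −log10(0.07744) = 1.11

1.11


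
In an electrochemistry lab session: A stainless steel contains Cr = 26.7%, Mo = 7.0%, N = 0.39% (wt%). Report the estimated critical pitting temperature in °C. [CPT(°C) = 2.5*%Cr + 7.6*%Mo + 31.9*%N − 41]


Apply the ASTM G48 empirical CPT estimate: CPT(°C) = 2.5*%Cr + 7.6*%Mo + 31.9*%N − 41
2.5*26.7 = 66.75; 7.6*7.0 = 53.2; 31.9*0.39 = 12.441
CPT = 66.75 + 53.2 + 12.441 − 41 = 91.391 °C
Rounded to 0.1 °C: CPT ≈ 91.4 °C

91.4 °C


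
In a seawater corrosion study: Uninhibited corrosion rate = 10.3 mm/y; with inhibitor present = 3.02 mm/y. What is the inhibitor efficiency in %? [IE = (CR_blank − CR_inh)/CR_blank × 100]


Apply the inhibitor-efficiency definition: IE = (CR_blank − CR_inh)/CR_blank × 100
IE = (10.3 − 3.02) / 10.3 × 100
IE = 7.28 / 10.3 × 100 = 70.7 %

70.7 %


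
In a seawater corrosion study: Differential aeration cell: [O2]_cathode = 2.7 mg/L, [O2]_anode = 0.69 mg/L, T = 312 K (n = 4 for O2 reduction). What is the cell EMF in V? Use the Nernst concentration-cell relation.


Apply the Nernst concentration-cell relation: E = (RT/nF)*ln(C_cathode/C_anode)
RT/nF = 8.314*312/(4*96485) = 0.00672117 V
ln(2.7/0.69) = 1.36432
E = 0.00672117 * 1.36432 = 0.00917 V

0.00917 V


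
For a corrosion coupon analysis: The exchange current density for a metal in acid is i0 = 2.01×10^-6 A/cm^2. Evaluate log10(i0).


i0 = 2.01×10^-6 A/cm^2
log10(i0) = -5.697

-5.697


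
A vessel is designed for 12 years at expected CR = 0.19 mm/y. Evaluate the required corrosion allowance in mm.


Corrosion allowance = CR × design life
CA = 0.19 * 12 = 2.28 mm

2.28 mm


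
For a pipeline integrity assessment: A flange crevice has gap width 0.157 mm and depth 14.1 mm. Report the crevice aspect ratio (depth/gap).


Aspect ratio = depth / gap
Ratio = 14.1 / 0.157 = 89.8

89.8


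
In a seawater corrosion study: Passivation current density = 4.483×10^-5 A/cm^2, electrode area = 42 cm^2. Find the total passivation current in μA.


I = i_pass * A, then convert A → μA (×10^6)
I = 4.483×10^-5 * 42 * 10^6 = 1882.86 μA

1882.86 μA


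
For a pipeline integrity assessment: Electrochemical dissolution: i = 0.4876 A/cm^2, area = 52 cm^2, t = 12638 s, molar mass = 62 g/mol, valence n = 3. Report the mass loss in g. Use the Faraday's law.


Apply Faraday's law: m = i*A*t*M / (n*F)
Total charge passed Q = i*A*t = 0.4876*52*12638 = 320439.0176 C
m = Q*M/(n*F) = 320439.0176*62/(3*96485) = 68.6366 g

68.6366 g


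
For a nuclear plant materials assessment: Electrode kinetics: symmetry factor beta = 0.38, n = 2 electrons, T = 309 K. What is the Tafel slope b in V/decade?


Apply the Tafel slope relation: b = 2.303*R*T/(beta*n*F)
Numerator: 2.303 * 8.314 * 309 = 5916.47
Denominator: 0.38 * 2 * 96485 = 73328.6
b = 5916.47 / 73328.6 = 0.081 V/decade

0.081 V/decade


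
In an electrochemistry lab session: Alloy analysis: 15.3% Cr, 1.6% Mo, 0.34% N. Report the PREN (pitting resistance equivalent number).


Apply the PREN formula: PREN = Cr + 3.3*Mo + 16*N
PREN = 15.3 + 3.3*1.6 + 16*0.34
PREN = 15.3 + 5.28 + 5.44 = 26.02

26.02


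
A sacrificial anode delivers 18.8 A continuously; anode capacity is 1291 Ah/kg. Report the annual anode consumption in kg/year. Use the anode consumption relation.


Annual consumption = current * hours per year / capacity
Rate = 18.8 * 8760 / 1291 = 127.6 kg/year

127.6 kg/year


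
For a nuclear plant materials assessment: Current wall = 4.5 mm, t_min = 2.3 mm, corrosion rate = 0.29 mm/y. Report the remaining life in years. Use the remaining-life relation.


Apply the remaining-life relation: RL = (t_current − t_min) / CR
RL = (4.5 − 2.3) / 0.29 = 2.2 / 0.29 = 7.6 years

7.6 years


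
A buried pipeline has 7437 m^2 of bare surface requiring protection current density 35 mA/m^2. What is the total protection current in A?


I = area * current density, then convert mA → A (÷1000)
I = 7437 * 35 / 1000 = 260.3 A

260.3 A


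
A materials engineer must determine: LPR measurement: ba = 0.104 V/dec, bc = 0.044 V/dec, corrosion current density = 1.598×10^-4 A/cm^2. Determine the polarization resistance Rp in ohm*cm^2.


Apply the Stern-Geary equation: Rp = ba*bc / (2.303*icorr*(ba+bc))
ba*bc = 0.104*0.044 = 0.004576
ba+bc = 0.148; 2.303*icorr*(ba+bc) = 2.303*1.598×10^-4*0.148 = 5.4466871×10^-5
Rp = 0.004576 / 5.4466871×10^-5 = 84.0 ohm*cm^2

84.0 ohm*cm^2


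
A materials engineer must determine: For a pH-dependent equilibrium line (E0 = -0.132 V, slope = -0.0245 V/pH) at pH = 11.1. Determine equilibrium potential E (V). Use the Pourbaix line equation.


Apply the Pourbaix line equation: E = E0 + slope*pH
E = -0.132 + (-0.0245)*11.1 = -0.132 + (-0.27195) = -0.40395 V
Rounded to 4 decimal places: E = -0.4040 V

-0.4040 V


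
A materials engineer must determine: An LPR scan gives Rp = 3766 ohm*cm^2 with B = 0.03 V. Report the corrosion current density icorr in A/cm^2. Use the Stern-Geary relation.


Apply the Stern-Geary relation: icorr = B / Rp
icorr = 0.03 / 3766 = 7.966×10^-6 A/cm^2

7.966×10^-6 A/cm^2


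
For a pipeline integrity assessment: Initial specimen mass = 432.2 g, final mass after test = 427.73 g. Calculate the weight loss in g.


Weight loss = initial − final
WL = 432.2 − 427.73 = 4.47 g

4.47 g


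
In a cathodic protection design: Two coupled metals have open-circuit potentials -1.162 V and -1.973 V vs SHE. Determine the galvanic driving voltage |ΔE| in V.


Driving voltage is the absolute potential difference.
|ΔE| = |-1.162 − (-1.973)| = 0.811 V

0.811 V


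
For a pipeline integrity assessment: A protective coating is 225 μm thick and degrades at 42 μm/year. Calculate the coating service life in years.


Service life = thickness / degradation rate
Life = 225 / 42 = 5.4 years

5.4 years


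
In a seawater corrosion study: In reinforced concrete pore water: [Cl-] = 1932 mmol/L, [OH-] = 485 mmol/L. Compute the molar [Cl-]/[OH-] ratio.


Threshold parameter = [Cl-] / [OH-] (molar basis; both in mmol/L, so units cancel)
Ratio = 1932 / 485 = 3.98

3.98


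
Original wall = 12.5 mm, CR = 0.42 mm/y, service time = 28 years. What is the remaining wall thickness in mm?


Remaining wall = original − CR × time
t = 12.5 − 0.42*28 = 12.5 − 11.76 = 0.74 mm

0.74 mm


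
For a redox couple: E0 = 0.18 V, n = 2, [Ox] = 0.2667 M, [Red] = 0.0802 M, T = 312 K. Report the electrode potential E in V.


Apply the Nernst equation: E = E0 + (RT/nF)*ln([Ox]/[Red])
Step 1: RT/nF = 8.314*312/(2*96485) = 0.01344234 V
Step 2: [Ox]/[Red] = 0.2667/0.0802 = 3.325436
Step 3: ln(3.325436) = 1.201601
Step 4: correction = 0.01344234 * 1.201601 = 0.016 V
E = 0.18 + 0.016 = 0.196 V

0.196 V


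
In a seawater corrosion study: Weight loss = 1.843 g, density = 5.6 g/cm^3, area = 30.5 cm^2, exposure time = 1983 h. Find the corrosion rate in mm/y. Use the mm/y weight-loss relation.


Apply the mm/y weight-loss relation: CR = 87600 * W / (D * A * T)
Numerator: 87600 * 1.843 = 161446.8
Denominator: 5.6 * 30.5 * 1983 = 338696.4
CR = 161446.8 / 338696.4 = 0.476671 mm/y

0.476671 mm/y


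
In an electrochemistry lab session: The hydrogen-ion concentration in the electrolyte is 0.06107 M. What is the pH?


pH = −log10[H+]
pH = −log10(0.06107) = 1.21

1.21


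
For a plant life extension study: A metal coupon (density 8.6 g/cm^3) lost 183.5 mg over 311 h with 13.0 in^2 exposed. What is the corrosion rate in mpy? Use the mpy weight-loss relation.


Apply the mpy weight-loss relation: CR = 534 * W / (D * A * T)
Numerator: 534 * 183.5 = 97989.0
Denominator: 8.6 * 13.0 * 311 = 34769.8
CR = 97989.0 / 34769.8 = 2.81822 mpy

2.81822 mpy


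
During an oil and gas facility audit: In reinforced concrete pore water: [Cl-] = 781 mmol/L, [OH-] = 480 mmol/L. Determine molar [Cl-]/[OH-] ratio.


Threshold parameter = [Cl-] / [OH-] (molar basis; both in mmol/L, so units cancel)
Ratio = 781 / 480 = 1.63

1.63


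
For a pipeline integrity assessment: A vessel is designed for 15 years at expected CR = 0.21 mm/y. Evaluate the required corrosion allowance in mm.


Corrosion allowance = CR × design life
CA = 0.21 * 15 = 3.15 mm

3.15 mm


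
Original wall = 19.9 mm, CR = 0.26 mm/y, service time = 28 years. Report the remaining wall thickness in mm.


Remaining wall = original − CR × time
t = 19.9 − 0.26*28 = 19.9 − 7.28 = 12.62 mm

12.62 mm


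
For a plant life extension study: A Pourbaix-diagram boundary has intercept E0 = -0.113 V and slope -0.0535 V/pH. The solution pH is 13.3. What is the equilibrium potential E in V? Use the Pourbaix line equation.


Apply the Pourbaix line equation: E = E0 + slope*pH
E = -0.113 + (-0.0535)*13.3 = -0.113 + (-0.71155) = -0.82455 V
Rounded to 4 decimal places: E = -0.8246 V

-0.8246 V


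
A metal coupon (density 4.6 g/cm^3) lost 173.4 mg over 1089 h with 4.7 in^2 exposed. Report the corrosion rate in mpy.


Apply the mpy weight-loss relation: CR = 534 * W / (D * A * T)
Numerator: 534 * 173.4 = 92595.6
Denominator: 4.6 * 4.7 * 1089 = 23544.18
CR = 92595.6 / 23544.18 = 3.93284 mpy

3.93284 mpy


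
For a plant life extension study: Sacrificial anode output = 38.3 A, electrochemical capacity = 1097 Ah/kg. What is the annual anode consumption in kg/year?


Annual consumption = current * hours per year / capacity
Rate = 38.3 * 8760 / 1097 = 305.8 kg/year

305.8 kg/year


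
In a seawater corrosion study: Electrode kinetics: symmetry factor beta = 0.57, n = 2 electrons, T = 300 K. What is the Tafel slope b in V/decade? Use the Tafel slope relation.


Apply the Tafel slope relation: b = 2.303*R*T/(beta*n*F)
Numerator: 2.303 * 8.314 * 300 = 5744.14
Denominator: 0.57 * 2 * 96485 = 109992.9
b = 5744.14 / 109992.9 = 0.0522 V/decade

0.0522 V/decade


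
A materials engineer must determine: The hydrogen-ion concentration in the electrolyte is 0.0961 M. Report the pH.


pH = −log10[H+]
pH = −log10(0.0961) = 1.02

1.02


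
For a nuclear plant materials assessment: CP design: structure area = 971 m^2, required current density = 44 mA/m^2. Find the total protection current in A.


I = area * current density, then convert mA → A (÷1000)
I = 971 * 44 / 1000 = 42.72 A

42.72 A


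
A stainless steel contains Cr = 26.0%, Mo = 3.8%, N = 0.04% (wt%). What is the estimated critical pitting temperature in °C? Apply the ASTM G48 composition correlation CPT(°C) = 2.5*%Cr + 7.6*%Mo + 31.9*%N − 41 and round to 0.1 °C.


Apply the ASTM G48 empirical CPT estimate: CPT(°C) = 2.5*%Cr + 7.6*%Mo + 31.9*%N − 41
2.5*26.0 = 65; 7.6*3.8 = 28.88; 31.9*0.04 = 1.276
CPT = 65 + 28.88 + 1.276 − 41 = 54.156 °C
Rounded to 0.1 °C: CPT ≈ 54.2 °C

54.2 °C


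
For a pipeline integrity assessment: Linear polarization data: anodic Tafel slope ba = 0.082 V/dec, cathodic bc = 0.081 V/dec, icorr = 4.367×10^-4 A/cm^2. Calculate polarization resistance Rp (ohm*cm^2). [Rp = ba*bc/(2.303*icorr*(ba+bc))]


Apply the Stern-Geary equation: Rp = ba*bc / (2.303*icorr*(ba+bc))
ba*bc = 0.082*0.081 = 0.006642
ba+bc = 0.163; 2.303*icorr*(ba+bc) = 2.303*4.367×10^-4*0.163 = 1.6393238×10^-4
Rp = 0.006642 / 1.6393238×10^-4 = 40.5 ohm*cm^2

40.5 ohm*cm^2


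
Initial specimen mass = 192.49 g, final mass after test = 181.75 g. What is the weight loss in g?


Weight loss = initial − final
WL = 192.49 − 181.75 = 10.74 g

10.74 g


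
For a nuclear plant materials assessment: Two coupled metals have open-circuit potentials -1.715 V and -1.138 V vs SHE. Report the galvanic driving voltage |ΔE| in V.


Driving voltage is the absolute potential difference.
|ΔE| = |-1.715 − (-1.138)| = 0.577 V

0.577 V


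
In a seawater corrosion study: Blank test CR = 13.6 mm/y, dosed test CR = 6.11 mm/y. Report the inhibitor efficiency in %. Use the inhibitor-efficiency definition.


Apply the inhibitor-efficiency definition: IE = (CR_blank − CR_inh)/CR_blank × 100
IE = (13.6 − 6.11) / 13.6 × 100
IE = 7.49 / 13.6 × 100 = 55.1 %

55.1 %


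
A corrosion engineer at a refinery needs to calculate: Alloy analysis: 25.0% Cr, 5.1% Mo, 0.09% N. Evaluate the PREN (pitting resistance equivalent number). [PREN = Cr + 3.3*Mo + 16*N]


Apply the PREN formula: PREN = Cr + 3.3*Mo + 16*N
PREN = 25.0 + 3.3*5.1 + 16*0.09
PREN = 25.0 + 16.83 + 1.44 = 43.27

43.27


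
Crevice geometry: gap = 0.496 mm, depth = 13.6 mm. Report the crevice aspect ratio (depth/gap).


Aspect ratio = depth / gap
Ratio = 13.6 / 0.496 = 27.4

27.4


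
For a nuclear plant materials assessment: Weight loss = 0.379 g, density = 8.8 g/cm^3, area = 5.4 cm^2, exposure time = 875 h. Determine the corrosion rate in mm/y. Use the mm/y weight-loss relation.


Apply the mm/y weight-loss relation: CR = 87600 * W / (D * A * T)
Numerator: 87600 * 0.379 = 33200.4
Denominator: 8.8 * 5.4 * 875 = 41580.0
CR = 33200.4 / 41580.0 = 0.79847 mm/y

0.79847 mm/y
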